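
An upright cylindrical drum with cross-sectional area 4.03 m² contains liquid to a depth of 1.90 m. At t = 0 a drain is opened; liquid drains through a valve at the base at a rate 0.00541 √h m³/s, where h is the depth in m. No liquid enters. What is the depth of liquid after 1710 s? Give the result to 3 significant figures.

0.0532 m

With no inflow, A dh/dt = −0.00541 √h.
Separate and integrate: 2(√h − √h₀) = −(0.00541/A) t.
√h = √1.90 − 0.00541·1710/(2·4.03) = 1.3784 − 1.1478 = 0.23063.
h = 0.23063² = 0.053188 m.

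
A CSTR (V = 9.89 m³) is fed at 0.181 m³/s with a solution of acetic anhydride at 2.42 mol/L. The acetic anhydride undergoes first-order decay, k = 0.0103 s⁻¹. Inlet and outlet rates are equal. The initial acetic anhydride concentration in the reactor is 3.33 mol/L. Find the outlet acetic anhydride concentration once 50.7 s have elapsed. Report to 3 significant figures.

1.97 mol/L

V dC/dt = Q(C_in − C) − k V C.
dC/dt = (Q/V) C_in − (Q/V + k) C; effective rate a = Q/V + k = 0.018301 + 0.0103 = 0.028601 s⁻¹.
C_ss = Q C_in/(Q + kV) = 1.5485 mol/L; C(t) = C_ss + (C₀ − C_ss) e^(−a t).
C(50.7) = 1.5485 + (1.7815)·e^(−0.028601·50.7) = 1.5485 + (1.7815)·0.23455 = 1.9664 mol/L.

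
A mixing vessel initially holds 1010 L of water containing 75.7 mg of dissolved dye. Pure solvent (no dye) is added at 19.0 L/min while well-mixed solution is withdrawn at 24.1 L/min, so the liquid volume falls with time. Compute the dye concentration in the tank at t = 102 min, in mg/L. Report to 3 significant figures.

0.00506 mg/L

Let m(t) be the amount of dye. Volume: V(t) = V₀ + (Q_in − Q_out) t = 1010 − 5.1000 t; V(102) = 489.80 L.
Species balance (pure solvent in): dm/dt = −Q_out · m/V(t).
Separate: dm/m = −Q_out dt/V(t) ⇒ ln(m/m₀) = −(Q_out/(Q_in−Q_out)) ln(V/V₀).
m = m₀ (V₀/V)^(Q_out/(Q_in−Q_out)) = 75.7 × (1010/489.80)^(-4.7255) = 2.4766 mg.
C = m/V = 2.4766/489.80 = 0.0050564 mg/L.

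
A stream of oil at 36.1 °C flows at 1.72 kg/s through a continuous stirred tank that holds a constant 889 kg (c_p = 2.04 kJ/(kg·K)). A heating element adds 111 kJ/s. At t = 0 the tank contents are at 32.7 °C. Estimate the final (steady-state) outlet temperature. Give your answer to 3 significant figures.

67.7 °C

Energy balance: M c_p dT/dt = ṁ c_p (T_in − T) + 111.
At steady state dT/dt = 0 ⇒ T_ss = T_in + Q̇/(ṁ c_p) = 36.1 + 111/(1.72·2.04) = 67.735 °C.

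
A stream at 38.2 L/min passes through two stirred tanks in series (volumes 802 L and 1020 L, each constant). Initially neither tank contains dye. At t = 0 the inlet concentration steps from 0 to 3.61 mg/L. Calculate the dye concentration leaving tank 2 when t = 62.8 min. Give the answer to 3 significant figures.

Species balance on tank i: dCᵢ/dt = (Cᵢ₋₁ − Cᵢ)/τᵢ with τᵢ = Vᵢ/Q.
τ₁ = 802/38.2 = 20.995 min; τ₂ = 1020/38.2 = 26.702 min.
Solving the cascade with C₁(0)=C₂(0)=0 gives C₂(t) = C_in[1 − (τ₁ e^(−t/τ₁) − τ₂ e^(−t/τ₂))/(τ₁ − τ₂)].
At t = 62.8: e^(−t/τ₁) = 0.050226, e^(−t/τ₂) = 0.095186.
C₂ = 3.61·[1 − (20.995·0.050226 − 26.702·0.095186)/(-5.7068)] = 3.61·0.73941 = 2.6693 mg/L.

2.67 mg/L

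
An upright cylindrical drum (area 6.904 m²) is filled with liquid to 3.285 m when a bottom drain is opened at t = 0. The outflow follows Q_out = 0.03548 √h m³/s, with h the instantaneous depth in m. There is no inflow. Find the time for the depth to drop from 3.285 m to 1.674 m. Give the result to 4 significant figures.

201.8 s

With no inflow, A dh/dt = −0.03548 √h.
This is separable: 2 d(√h)/dt = −0.03548/A, so √h = √h₀ − (0.03548/(2A)) t.
t = 2A(√h₀ − √h)/0.03548 = 2·6.904·(√3.285 − √1.674)/0.03548
  = 13.8080 × (1.81246 − 1.29383) / 0.03548 = 201.837 s.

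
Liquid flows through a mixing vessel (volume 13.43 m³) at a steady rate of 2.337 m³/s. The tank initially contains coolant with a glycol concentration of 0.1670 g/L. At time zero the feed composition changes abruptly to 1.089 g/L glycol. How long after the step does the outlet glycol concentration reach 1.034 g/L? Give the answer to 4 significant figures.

Species balance: V dC/dt = Q(C_in − C) ⇒ τ = V/Q = 5.74668 s.
C(t) = C_in + (C₀ − C_in) e^(−t/τ). Set C = 1.034 and solve for t:
e^(−t/τ) = (C − C_in)/(C₀ − C_in) = (1.034 − 1.089)/(0.1670 − 1.089) = 0.0596529
t = −τ ln(…) = 5.74668 × 2.81921 = 16.2011 s.

16.20 s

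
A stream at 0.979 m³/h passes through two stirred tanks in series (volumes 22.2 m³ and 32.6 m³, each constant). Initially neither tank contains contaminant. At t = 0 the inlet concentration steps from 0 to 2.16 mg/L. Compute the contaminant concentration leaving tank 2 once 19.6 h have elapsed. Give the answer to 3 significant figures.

Time constants: τᵢ = Vᵢ/Q for each well-mixed tank.
τ₁ = 22.2/0.979 = 22.676 h; τ₂ = 32.6/0.979 = 33.299 h.
Solving the cascade with C₁(0)=C₂(0)=0 gives C₂(t) = C_in[1 − (τ₁ e^(−t/τ₁) − τ₂ e^(−t/τ₂))/(τ₁ − τ₂)].
At t = 19.6: e^(−t/τ₁) = 0.42133, e^(−t/τ₂) = 0.55510.
C₂ = 2.16·[1 − (22.676·0.42133 − 33.299·0.55510)/(-10.623)] = 2.16·0.15934 = 0.34417 mg/L.

0.344 mg/L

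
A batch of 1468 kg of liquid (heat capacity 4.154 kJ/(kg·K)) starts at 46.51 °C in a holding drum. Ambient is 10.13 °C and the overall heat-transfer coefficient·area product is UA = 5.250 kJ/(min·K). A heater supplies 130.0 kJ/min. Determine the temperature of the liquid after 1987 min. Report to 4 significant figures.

36.99 °C

Lumped-capacitance energy balance: M c_p dT/dt = UA(T_amb − T) + Q̇.
dT/dt = (T_ss − T)/τ with T_ss = T_amb + Q̇/UA = 10.13 + 130.0/5.250 = 34.8919 °C, τ = M c_p/UA = 1468·4.154/5.250 = 1161.54 min.
Solution: T(t) = T_ss + (T₀ − T_ss) e^(−t/τ).
T(1987) = 34.8919 + (11.6181)·0.180746 = 36.9918 °C.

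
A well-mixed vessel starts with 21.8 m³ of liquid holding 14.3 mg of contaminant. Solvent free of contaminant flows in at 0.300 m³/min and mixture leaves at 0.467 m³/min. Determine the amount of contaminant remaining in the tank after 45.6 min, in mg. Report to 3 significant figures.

Total volume: dV/dt = Q_in − Q_out = -0.16700 m³/min, so V(t) = 21.8 − 0.16700 t and V(45.6) = 14.185 m³.
No contaminant enters, so dm/dt = −Q_out · (m/V).
dm/m = −Q_out dt/(V₀ − 0.16700 t); integrating gives ln(m/m₀) = −(Q_out/(Q_in−Q_out)) ln(V/V₀).
m = m₀ (V₀/V)^(Q_out/(Q_in−Q_out)) = 14.3 × (21.8/14.185)^(-2.7964) = 4.2997 mg.

4.30 mg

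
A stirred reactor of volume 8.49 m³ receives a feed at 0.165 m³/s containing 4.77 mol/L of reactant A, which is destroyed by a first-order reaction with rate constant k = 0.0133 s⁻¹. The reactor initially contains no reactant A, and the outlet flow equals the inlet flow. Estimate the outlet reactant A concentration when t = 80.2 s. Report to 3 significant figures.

Accumulation = in − out − consumed: V dC/dt = Q C_in − Q C − k V C.
This is linear with rate a = Q/V + k = 0.032735 s⁻¹.
C_ss = Q C_in/(Q + kV) = 2.8320 mol/L; C(t) = C_ss + (C₀ − C_ss) e^(−a t).
C(80.2) = 2.8320 + (-2.8320)·e^(−0.032735·80.2) = 2.8320 + (-2.8320)·0.072417 = 2.6269 mol/L.

2.63 mol/L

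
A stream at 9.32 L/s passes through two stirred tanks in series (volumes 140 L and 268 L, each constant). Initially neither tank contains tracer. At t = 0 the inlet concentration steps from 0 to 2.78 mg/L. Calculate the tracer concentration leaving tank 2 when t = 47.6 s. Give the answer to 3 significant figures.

Each tank obeys Vᵢ dCᵢ/dt = Q(Cᵢ₋₁ − Cᵢ), so τᵢ = Vᵢ/Q.
τ₁ = 140/9.32 = 15.021 s; τ₂ = 268/9.32 = 28.755 s.
Solving the cascade with C₁(0)=C₂(0)=0 gives C₂(t) = C_in[1 − (τ₁ e^(−t/τ₁) − τ₂ e^(−t/τ₂))/(τ₁ − τ₂)].
At t = 47.6: e^(−t/τ₁) = 0.042054, e^(−t/τ₂) = 0.19103.
C₂ = 2.78·[1 − (15.021·0.042054 − 28.755·0.19103)/(-13.734)] = 2.78·0.64603 = 1.7960 mg/L.

1.80 mg/L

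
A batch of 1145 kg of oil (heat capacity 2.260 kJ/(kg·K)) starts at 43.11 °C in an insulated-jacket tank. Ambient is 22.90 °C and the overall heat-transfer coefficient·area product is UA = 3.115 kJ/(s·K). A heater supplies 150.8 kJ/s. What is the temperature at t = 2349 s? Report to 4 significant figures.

69.64 °C

Heat balance on the well-mixed liquid: M c_p dT/dt = −UA(T − T_amb) + Q̇.
dT/dt = (T_ss − T)/τ with T_ss = T_amb + Q̇/UA = 22.90 + 150.8/3.115 = 71.3109 °C, τ = M c_p/UA = 1145·2.260/3.115 = 830.722 s.
T approaches T_ss exponentially: T(t) = T_ss + (T₀ − T_ss) e^(−t/τ).
T(2349) = 71.3109 + (-28.2009)·0.0591511 = 69.6428 °C.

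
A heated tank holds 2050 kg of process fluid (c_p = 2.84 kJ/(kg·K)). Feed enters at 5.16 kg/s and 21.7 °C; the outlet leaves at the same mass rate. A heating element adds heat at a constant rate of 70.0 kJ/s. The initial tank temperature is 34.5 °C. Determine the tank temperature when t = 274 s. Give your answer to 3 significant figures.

M c_p dT/dt = ṁ c_p (T_in − T) + Q̇.
τ = M/ṁ = 397.29 s; T_ss = T_in + Q̇/(ṁ c_p) = 21.7 + 70.0/(5.16·2.84) = 26.477 °C.
Integrating: T(t) = T_ss + (T₀ − T_ss) e^(−t/τ).
T(274) = 26.477 + (8.0233)·e^(−274/397.29) = 26.477 + (8.0233)·0.50174 = 30.502 °C.

30.5 °C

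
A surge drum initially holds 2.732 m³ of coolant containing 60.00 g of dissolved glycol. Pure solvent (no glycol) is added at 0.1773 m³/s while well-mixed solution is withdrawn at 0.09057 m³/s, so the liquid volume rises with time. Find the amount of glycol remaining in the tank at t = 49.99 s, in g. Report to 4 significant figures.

22.24 g

Total volume: dV/dt = Q_in − Q_out = 0.0867300 m³/s, so V(t) = 2.732 + 0.0867300 t and V(49.99) = 7.06763 m³.
No glycol enters, so dm/dt = −Q_out · (m/V).
dm/m = −Q_out dt/(V₀ + 0.0867300 t); integrating gives ln(m/m₀) = −(Q_out/(Q_in−Q_out)) ln(V/V₀).
m = m₀ (V₀/V)^(Q_out/(Q_in−Q_out)) = 60.00 × (2.732/7.06763)^(1.04428) = 22.2373 g.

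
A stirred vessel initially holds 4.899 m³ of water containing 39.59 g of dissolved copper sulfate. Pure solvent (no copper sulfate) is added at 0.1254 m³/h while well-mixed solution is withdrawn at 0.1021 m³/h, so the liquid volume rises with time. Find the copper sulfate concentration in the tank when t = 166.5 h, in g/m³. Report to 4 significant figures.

0.3501 g/m³

Total volume: dV/dt = Q_in − Q_out = 0.0233000 m³/h, so V(t) = 4.899 + 0.0233000 t and V(166.5) = 8.77845 m³.
No copper sulfate enters, so dm/dt = −Q_out · (m/V).
Separate: dm/m = −Q_out dt/V(t) ⇒ ln(m/m₀) = −(Q_out/(Q_in−Q_out)) ln(V/V₀).
m = m₀ (V₀/V)^(Q_out/(Q_in−Q_out)) = 39.59 × (4.899/8.77845)^(4.38197) = 3.07316 g.
C = m/V = 3.07316/8.77845 = 0.350081 g/m³.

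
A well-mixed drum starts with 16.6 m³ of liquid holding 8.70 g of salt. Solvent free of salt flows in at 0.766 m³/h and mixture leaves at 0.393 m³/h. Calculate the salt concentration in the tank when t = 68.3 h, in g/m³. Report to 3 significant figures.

0.0776 g/m³

Let m(t) be the amount of salt. Volume: V(t) = V₀ + (Q_in − Q_out) t = 16.6 + 0.37300 t; V(68.3) = 42.076 m³.
No salt enters, so dm/dt = −Q_out · (m/V).
Separate: dm/m = −Q_out dt/V(t) ⇒ ln(m/m₀) = −(Q_out/(Q_in−Q_out)) ln(V/V₀).
m = m₀ (V₀/V)^(Q_out/(Q_in−Q_out)) = 8.70 × (16.6/42.076)^(1.0536) = 3.2654 g.
C = m/V = 3.2654/42.076 = 0.077607 g/m³.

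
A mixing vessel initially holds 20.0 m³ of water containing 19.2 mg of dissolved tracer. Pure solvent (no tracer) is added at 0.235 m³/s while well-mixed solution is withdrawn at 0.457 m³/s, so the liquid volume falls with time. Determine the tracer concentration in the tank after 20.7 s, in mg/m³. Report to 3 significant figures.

Let m(t) be the amount of tracer. Volume: V(t) = V₀ + (Q_in − Q_out) t = 20.0 − 0.22200 t; V(20.7) = 15.405 m³.
Solute balance: dm/dt = 0 − Q_out C = −Q_out m/V(t).
Separate: dm/m = −Q_out dt/V(t) ⇒ ln(m/m₀) = −(Q_out/(Q_in−Q_out)) ln(V/V₀).
m = m₀ (V₀/V)^(Q_out/(Q_in−Q_out)) = 19.2 × (20.0/15.405)^(-2.0586) = 11.218 mg.
C = m/V = 11.218/15.405 = 0.72820 mg/m³.

0.728 mg/m³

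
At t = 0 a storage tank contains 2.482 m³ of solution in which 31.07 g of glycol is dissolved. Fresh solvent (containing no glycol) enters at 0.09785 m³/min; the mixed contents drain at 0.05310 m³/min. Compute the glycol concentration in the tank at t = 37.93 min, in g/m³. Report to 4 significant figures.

Total volume: dV/dt = Q_in − Q_out = 0.0447500 m³/min, so V(t) = 2.482 + 0.0447500 t and V(37.93) = 4.17937 m³.
Solute balance: dm/dt = 0 − Q_out C = −Q_out m/V(t).
Separate: dm/m = −Q_out dt/V(t) ⇒ ln(m/m₀) = −(Q_out/(Q_in−Q_out)) ln(V/V₀).
m = m₀ (V₀/V)^(Q_out/(Q_in−Q_out)) = 31.07 × (2.482/4.17937)^(1.18659) = 16.7419 g.
C = m/V = 16.7419/4.17937 = 4.00585 g/m³.

4.006 g/m³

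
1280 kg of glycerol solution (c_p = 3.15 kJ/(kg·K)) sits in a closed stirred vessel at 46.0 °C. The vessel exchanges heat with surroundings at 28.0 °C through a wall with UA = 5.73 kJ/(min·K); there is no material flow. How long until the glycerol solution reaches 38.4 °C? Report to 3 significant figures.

Lumped-capacitance energy balance: M c_p dT/dt = UA(T_amb − T).
τ = M c_p/UA = 703.66 min; T_ss = T_amb = 28.000 °C.
T(t) = T_ss + (T₀ − T_ss)e^(−t/τ); set T = 38.4:
t = −τ ln[(T − T_ss)/(T₀ − T_ss)] = −703.66 · ln(0.57778) = 386.01 min.

386 min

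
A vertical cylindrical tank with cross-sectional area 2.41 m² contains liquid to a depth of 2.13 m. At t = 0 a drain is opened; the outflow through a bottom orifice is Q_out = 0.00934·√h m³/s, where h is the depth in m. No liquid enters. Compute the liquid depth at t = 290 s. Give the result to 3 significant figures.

0.806 m

A dh/dt = −Q_out = −0.00934 √h.
This is separable: 2 d(√h)/dt = −0.00934/A, so √h = √h₀ − (0.00934/(2A)) t.
√h = √2.13 − 0.00934·290/(2·2.41) = 1.4595 − 0.56195 = 0.89750.
h = 0.89750² = 0.80551 m.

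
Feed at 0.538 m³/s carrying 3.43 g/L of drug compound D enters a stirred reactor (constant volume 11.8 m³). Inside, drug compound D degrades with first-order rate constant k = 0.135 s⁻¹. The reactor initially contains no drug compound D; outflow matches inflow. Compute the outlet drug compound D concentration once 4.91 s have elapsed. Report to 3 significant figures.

0.509 g/L

Species balance: V dC/dt = Q C_in − Q C − k V C.
This is linear with rate a = Q/V + k = 0.18059 s⁻¹.
C_ss = Q C_in/(Q + kV) = 0.86595 g/L; C(t) = C_ss + (C₀ − C_ss) e^(−a t).
C(4.91) = 0.86595 + (-0.86595)·e^(−0.18059·4.91) = 0.86595 + (-0.86595)·0.41201 = 0.50917 g/L.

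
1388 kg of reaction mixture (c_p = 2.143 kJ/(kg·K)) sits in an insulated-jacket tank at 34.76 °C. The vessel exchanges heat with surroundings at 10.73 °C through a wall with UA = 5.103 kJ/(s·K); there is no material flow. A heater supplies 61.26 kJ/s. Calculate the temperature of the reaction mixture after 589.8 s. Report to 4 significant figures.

M c_p dT/dt = −UA(T − T_amb) + Q̇.
dT/dt = (T_ss − T)/τ with T_ss = T_amb + Q̇/UA = 10.73 + 61.26/5.103 = 22.7347 °C, τ = M c_p/UA = 1388·2.143/5.103 = 582.889 s.
Integrating: T(t) = T_ss + (T₀ − T_ss) e^(−t/τ).
T(589.8) = 22.7347 + (12.0253)·0.363544 = 27.1064 °C.

27.11 °C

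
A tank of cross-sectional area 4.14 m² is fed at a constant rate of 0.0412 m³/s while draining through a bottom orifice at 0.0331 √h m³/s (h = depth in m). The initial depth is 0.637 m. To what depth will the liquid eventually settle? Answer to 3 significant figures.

Mass balance (ρ constant): A dh/dt = Q_in − 0.0331 √h. At steady state dh/dt = 0:
Q_in = 0.0331 √h_ss ⇒ √h_ss = 0.0412/0.0331 = 1.2447.
h_ss = 1.2447² = 1.5493 m. (Since h₀ = 0.637 m < h_ss, the level will rise toward this value.)

1.55 m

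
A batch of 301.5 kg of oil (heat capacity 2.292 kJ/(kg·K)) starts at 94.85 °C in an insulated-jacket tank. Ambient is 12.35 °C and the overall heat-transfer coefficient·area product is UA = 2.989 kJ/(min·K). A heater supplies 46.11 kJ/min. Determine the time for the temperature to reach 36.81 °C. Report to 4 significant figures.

Lumped-capacitance energy balance: M c_p dT/dt = UA(T_amb − T) + Q̇.
τ = M c_p/UA = 231.194 min; T_ss = T_amb + Q̇/UA = 12.35 + 46.11/2.989 = 27.7766 °C.
T(t) = T_ss + (T₀ − T_ss)e^(−t/τ); set T = 36.81:
t = −τ ln[(T − T_ss)/(T₀ − T_ss)] = −231.194 · ln(0.134680) = 463.510 min.

463.5 min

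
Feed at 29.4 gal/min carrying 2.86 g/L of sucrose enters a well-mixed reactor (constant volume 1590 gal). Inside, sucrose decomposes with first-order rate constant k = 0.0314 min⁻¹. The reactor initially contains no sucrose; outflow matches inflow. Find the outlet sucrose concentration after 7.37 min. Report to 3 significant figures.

V dC/dt = Q(C_in − C) − k V C.
This is linear with rate a = Q/V + k = 0.049891 min⁻¹.
C_ss = Q C_in/(Q + kV) = 1.0600 g/L; C(t) = C_ss + (C₀ − C_ss) e^(−a t).
C(7.37) = 1.0600 + (-1.0600)·e^(−0.049891·7.37) = 1.0600 + (-1.0600)·0.69233 = 0.32612 g/L.

0.326 g/L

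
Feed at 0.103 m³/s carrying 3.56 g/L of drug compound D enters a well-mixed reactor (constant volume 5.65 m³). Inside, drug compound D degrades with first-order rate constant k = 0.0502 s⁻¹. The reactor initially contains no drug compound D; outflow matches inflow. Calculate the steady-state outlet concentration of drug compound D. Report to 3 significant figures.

0.948 g/L

Species balance: V dC/dt = Q C_in − Q C − k V C.
At steady state: 0 = Q C_in − (Q + kV) C_ss, so C_ss = Q C_in/(Q + kV).
C_ss = 0.103·3.56/(0.103 + 0.0502·5.65) = 0.36668/0.38663 = 0.94840 g/L.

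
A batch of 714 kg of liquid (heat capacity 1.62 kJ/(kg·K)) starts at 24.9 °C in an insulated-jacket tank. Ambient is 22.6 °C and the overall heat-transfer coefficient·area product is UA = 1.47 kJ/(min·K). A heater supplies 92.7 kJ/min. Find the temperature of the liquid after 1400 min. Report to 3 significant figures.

First-law balance (no shaft work): M c_p dT/dt = −UA(T − T_amb) + Q̇.
dT/dt = (T_ss − T)/τ with T_ss = T_amb + Q̇/UA = 22.6 + 92.7/1.47 = 85.661 °C, τ = M c_p/UA = 714·1.62/1.47 = 786.86 min.
T approaches T_ss exponentially: T(t) = T_ss + (T₀ − T_ss) e^(−t/τ).
T(1400) = 85.661 + (-60.761)·0.16877 = 75.407 °C.

75.4 °C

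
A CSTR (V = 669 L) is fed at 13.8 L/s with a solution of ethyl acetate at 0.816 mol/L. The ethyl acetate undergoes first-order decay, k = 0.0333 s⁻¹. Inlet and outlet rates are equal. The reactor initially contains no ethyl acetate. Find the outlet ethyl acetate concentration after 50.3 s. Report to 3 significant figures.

0.291 mol/L

Species balance: V dC/dt = Q C_in − Q C − k V C.
dC/dt = (Q/V) C_in − (Q/V + k) C; effective rate a = Q/V + k = 0.020628 + 0.0333 = 0.053928 s⁻¹.
C_ss = Q C_in/(Q + kV) = 0.31213 mol/L; C(t) = C_ss + (C₀ − C_ss) e^(−a t).
C(50.3) = 0.31213 + (-0.31213)·e^(−0.053928·50.3) = 0.31213 + (-0.31213)·0.066366 = 0.29141 mol/L.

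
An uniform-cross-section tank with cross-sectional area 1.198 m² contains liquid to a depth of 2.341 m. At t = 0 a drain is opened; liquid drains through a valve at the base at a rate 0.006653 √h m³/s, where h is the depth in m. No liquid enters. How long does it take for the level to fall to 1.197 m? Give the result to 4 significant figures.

With no inflow, A dh/dt = −0.006653 √h.
Separate and integrate: 2(√h − √h₀) = −(0.006653/A) t.
t = 2A(√h₀ − √h)/0.006653 = 2·1.198·(√2.341 − √1.197)/0.006653
  = 2.39600 × (1.53003 − 1.09407) / 0.006653 = 157.005 s.

157.0 s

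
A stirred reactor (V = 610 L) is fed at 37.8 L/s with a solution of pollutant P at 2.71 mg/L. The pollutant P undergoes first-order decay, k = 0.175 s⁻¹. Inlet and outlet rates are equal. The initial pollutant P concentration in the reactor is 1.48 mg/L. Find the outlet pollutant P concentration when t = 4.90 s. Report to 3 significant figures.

0.950 mg/L

Accumulation = in − out − consumed: V dC/dt = Q C_in − Q C − k V C.
This is linear with rate a = Q/V + k = 0.23697 s⁻¹.
C_ss = Q C_in/(Q + kV) = 0.70867 mg/L; C(t) = C_ss + (C₀ − C_ss) e^(−a t).
C(4.90) = 0.70867 + (0.77133)·e^(−0.23697·4.90) = 0.70867 + (0.77133)·0.31313 = 0.95019 mg/L.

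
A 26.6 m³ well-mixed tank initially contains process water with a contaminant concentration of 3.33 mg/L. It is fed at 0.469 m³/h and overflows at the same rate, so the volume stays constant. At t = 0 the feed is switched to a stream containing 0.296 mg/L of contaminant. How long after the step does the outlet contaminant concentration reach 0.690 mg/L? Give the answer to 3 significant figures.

Unsteady species balance (constant V, well mixed): V dC/dt = Q(C_in − C), so τ = V/Q = 56.716 h.
C(t) = C_in + (C₀ − C_in) e^(−t/τ). Set C = 0.690 and solve for t:
e^(−t/τ) = (C − C_in)/(C₀ − C_in) = (0.690 − 0.296)/(3.33 − 0.296) = 0.12986
t = −τ ln(…) = 56.716 × 2.0413 = 115.77 h.

116 h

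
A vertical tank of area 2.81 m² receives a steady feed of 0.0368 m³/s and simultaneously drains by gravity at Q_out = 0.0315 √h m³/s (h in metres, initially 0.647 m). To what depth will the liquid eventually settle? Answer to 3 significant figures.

A dh/dt = Q_in − 0.0315 √h. Steady state requires inflow = outflow:
Q_in = 0.0315 √h_ss ⇒ √h_ss = 0.0368/0.0315 = 1.1683.
h_ss = 1.1683² = 1.3648 m. (Since h₀ = 0.647 m < h_ss, the level will rise toward this value.)

1.36 m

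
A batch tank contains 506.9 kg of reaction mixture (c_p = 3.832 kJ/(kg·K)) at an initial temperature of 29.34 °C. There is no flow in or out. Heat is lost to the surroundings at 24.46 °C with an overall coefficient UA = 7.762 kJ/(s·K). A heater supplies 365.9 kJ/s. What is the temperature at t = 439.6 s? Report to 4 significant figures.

64.30 °C

M c_p dT/dt = −UA(T − T_amb) + Q̇.
dT/dt = (T_ss − T)/τ with T_ss = T_amb + Q̇/UA = 24.46 + 365.9/7.762 = 71.5999 °C, τ = M c_p/UA = 506.9·3.832/7.762 = 250.250 s.
T approaches T_ss exponentially: T(t) = T_ss + (T₀ − T_ss) e^(−t/τ).
T(439.6) = 71.5999 + (-42.2599)·0.172623 = 64.3049 °C.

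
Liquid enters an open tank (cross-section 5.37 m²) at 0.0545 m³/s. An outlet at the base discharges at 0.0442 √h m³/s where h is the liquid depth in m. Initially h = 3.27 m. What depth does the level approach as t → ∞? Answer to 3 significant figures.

1.52 m

A dh/dt = Q_in − 0.0442 √h. Steady state requires inflow = outflow:
Q_in = 0.0442 √h_ss ⇒ √h_ss = 0.0545/0.0442 = 1.2330.
h_ss = 1.2330² = 1.5204 m. (Since h₀ = 3.27 m > h_ss, the level will fall toward this value.)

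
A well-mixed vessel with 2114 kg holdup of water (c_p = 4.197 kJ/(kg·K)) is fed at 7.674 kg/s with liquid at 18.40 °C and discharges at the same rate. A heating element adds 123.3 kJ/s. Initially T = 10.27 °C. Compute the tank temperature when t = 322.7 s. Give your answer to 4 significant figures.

Unsteady energy balance on the tank contents: M c_p dT/dt = ṁ c_p (T_in − T) + 123.3.
Rearrange: dT/dt = (T_ss − T)/τ with τ = M/ṁ = 275.476 s and T_ss = T_in + Q̇/(ṁ c_p) = 22.2283 °C.
T approaches T_ss exponentially: T(t) = T_ss + (T₀ − T_ss) e^(−t/τ).
T(322.7) = 22.2283 + (-11.9583)·e^(−322.7/275.476) = 22.2283 + (-11.9583)·0.309924 = 18.5221 °C.

18.52 °C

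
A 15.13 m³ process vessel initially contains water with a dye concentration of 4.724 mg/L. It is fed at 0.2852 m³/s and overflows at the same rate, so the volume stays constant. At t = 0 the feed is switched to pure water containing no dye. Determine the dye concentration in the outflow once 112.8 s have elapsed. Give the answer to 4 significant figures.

Species balance on the tank: V dC/dt = Q(C_in − C).
Time constant τ = V/Q = 15.13/0.2852 = 53.0505 s.
Solution: C(t) = C_in + (C₀ − C_in) e^(−t/τ).
C(112.8) = 0 + (4.724 − 0)·e^(−112.8/53.0505) = 0 + (4.72400)·0.119281 = 0.563482 mg/L.

0.5635 mg/L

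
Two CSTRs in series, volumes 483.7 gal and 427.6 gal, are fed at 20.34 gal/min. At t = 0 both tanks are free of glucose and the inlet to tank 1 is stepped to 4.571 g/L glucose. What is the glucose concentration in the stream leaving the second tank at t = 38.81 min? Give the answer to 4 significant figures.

Species balance on tank i: dCᵢ/dt = (Cᵢ₋₁ − Cᵢ)/τᵢ with τᵢ = Vᵢ/Q.
τ₁ = 483.7/20.34 = 23.7807 min; τ₂ = 427.6/20.34 = 21.0226 min.
Solving the cascade with C₁(0)=C₂(0)=0 gives C₂(t) = C_in[1 − (τ₁ e^(−t/τ₁) − τ₂ e^(−t/τ₂))/(τ₁ − τ₂)].
At t = 38.81: e^(−t/τ₁) = 0.195539, e^(−t/τ₂) = 0.157850.
C₂ = 4.571·[1 − (23.7807·0.195539 − 21.0226·0.157850)/(2.75811)] = 4.571·0.517192 = 2.36409 g/L.

2.364 g/L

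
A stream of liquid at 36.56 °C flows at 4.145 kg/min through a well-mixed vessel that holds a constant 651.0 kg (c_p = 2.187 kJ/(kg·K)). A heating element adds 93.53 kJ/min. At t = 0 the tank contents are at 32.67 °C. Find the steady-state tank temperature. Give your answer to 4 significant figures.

Heat balance on the well-mixed liquid: M c_p dT/dt = ṁ c_p (T_in − T) + 93.53.
At steady state dT/dt = 0 ⇒ T_ss = T_in + Q̇/(ṁ c_p) = 36.56 + 93.53/(4.145·2.187) = 46.8776 °C.

46.88 °C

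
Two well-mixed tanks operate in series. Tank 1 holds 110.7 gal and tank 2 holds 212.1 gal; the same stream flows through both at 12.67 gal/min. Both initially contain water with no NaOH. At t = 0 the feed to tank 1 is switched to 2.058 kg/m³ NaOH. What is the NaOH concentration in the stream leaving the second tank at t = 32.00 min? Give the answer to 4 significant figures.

1.479 kg/m³

Each tank obeys Vᵢ dCᵢ/dt = Q(Cᵢ₋₁ − Cᵢ), so τᵢ = Vᵢ/Q.
τ₁ = 110.7/12.67 = 8.73717 min; τ₂ = 212.1/12.67 = 16.7403 min.
Solving the cascade with C₁(0)=C₂(0)=0 gives C₂(t) = C_in[1 − (τ₁ e^(−t/τ₁) − τ₂ e^(−t/τ₂))/(τ₁ − τ₂)].
At t = 32.00: e^(−t/τ₁) = 0.0256680, e^(−t/τ₂) = 0.147851.
C₂ = 2.058·[1 − (8.73717·0.0256680 − 16.7403·0.147851)/(-8.00316)] = 2.058·0.718760 = 1.47921 kg/m³.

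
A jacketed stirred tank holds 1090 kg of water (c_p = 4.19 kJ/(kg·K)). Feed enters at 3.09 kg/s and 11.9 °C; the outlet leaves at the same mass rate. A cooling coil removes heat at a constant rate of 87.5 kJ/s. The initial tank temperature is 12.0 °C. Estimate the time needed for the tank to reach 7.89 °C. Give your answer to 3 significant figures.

Energy balance: M c_p dT/dt = ṁ c_p (T_in − T) − 87.5.
τ = M/ṁ = 352.75 s; T_ss = T_in − Q̇/(ṁ c_p) = 5.1417 °C.
T(t) = T_ss + (T₀ − T_ss) e^(−t/τ). Set T = 7.89:
e^(−t/τ) = (7.89 − 5.1417)/(12.0 − 5.1417) = 0.40072
t = −352.75 · ln(0.40072) = 322.58 s.

323 s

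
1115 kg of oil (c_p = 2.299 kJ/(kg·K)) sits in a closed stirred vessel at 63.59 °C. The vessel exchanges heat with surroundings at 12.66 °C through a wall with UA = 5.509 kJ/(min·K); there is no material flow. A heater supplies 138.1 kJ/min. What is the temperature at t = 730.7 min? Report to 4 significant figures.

43.11 °C

Lumped-capacitance energy balance: M c_p dT/dt = UA(T_amb − T) + Q̇.
dT/dt = (T_ss − T)/τ with T_ss = T_amb + Q̇/UA = 12.66 + 138.1/5.509 = 37.7281 °C, τ = M c_p/UA = 1115·2.299/5.509 = 465.309 min.
Integrating: T(t) = T_ss + (T₀ − T_ss) e^(−t/τ).
T(730.7) = 37.7281 + (25.8619)·0.207971 = 43.1066 °C.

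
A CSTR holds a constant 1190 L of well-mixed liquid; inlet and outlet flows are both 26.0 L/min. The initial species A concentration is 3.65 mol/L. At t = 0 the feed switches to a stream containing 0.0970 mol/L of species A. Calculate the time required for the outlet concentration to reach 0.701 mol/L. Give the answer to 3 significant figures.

Species balance: V dC/dt = Q(C_in − C) ⇒ τ = V/Q = 45.769 min.
C(t) = C_in + (C₀ − C_in) e^(−t/τ). Set C = 0.701 and solve for t:
e^(−t/τ) = (C − C_in)/(C₀ − C_in) = (0.701 − 0.0970)/(3.65 − 0.0970) = 0.17000
t = −τ ln(…) = 45.769 × 1.7720 = 81.102 min.

81.1 min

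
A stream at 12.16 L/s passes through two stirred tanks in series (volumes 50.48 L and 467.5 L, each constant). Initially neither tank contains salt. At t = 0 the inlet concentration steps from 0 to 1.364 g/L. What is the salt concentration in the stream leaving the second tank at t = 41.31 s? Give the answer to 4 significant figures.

Species balance on tank i: dCᵢ/dt = (Cᵢ₋₁ − Cᵢ)/τᵢ with τᵢ = Vᵢ/Q.
τ₁ = 50.48/12.16 = 4.15132 s; τ₂ = 467.5/12.16 = 38.4457 s.
Solving the cascade with C₁(0)=C₂(0)=0 gives C₂(t) = C_in[1 − (τ₁ e^(−t/τ₁) − τ₂ e^(−t/τ₂))/(τ₁ − τ₂)].
At t = 41.31: e^(−t/τ₁) = 4.76770e-05, e^(−t/τ₂) = 0.341468.
C₂ = 1.364·[1 − (4.15132·4.76770e-05 − 38.4457·0.341468)/(-34.2944)] = 1.364·0.617203 = 0.841866 g/L.

0.8419 g/L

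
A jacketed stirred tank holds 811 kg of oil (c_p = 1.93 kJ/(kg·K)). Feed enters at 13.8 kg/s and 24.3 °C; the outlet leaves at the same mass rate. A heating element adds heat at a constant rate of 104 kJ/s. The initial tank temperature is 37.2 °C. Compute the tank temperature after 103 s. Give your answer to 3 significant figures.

29.8 °C

M c_p dT/dt = ṁ c_p (T_in − T) + Q̇.
τ = M/ṁ = 58.768 s; T_ss = T_in + Q̇/(ṁ c_p) = 24.3 + 104/(13.8·1.93) = 28.205 °C.
Solution: T(t) = T_ss + (T₀ − T_ss) e^(−t/τ).
T(103) = 28.205 + (8.9952)·e^(−103/58.768) = 28.205 + (8.9952)·0.17331 = 29.764 °C.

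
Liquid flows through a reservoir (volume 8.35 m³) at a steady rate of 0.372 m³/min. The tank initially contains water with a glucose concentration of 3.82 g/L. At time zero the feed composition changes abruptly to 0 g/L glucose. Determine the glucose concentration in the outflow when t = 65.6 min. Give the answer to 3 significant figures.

0.206 g/L

Unsteady species balance (constant V, well mixed): V dC/dt = Q(C_in − C).
Rewrite as dC/dt + C/τ = C_in/τ, τ = V/Q = 22.446 min.
This is linear first-order; C(t) = C_in + (C₀ − C_in) e^(−t/τ).
C(65.6) = 0 + (3.82 − 0)·e^(−65.6/22.446) = 0 + (3.8200)·0.053797 = 0.20550 g/L.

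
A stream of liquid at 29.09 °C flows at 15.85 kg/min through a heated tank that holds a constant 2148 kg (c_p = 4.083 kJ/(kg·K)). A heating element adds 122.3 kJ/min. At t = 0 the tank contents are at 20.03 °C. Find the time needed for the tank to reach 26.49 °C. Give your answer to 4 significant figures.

M c_p dT/dt = ṁ c_p (T_in − T) + Q̇.
τ = M/ṁ = 135.521 min; T_ss = T_in + Q̇/(ṁ c_p) = 30.9798 °C.
T(t) = T_ss + (T₀ − T_ss) e^(−t/τ). Set T = 26.49:
e^(−t/τ) = (26.49 − 30.9798)/(20.03 − 30.9798) = 0.410035
t = −135.521 · ln(0.410035) = 120.818 min.

120.8 min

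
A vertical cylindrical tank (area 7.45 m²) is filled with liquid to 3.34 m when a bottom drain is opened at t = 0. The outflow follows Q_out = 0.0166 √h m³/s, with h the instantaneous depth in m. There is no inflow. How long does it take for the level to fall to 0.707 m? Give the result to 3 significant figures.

886 s

With no inflow, A dh/dt = −0.0166 √h.
This is separable: 2 d(√h)/dt = −0.0166/A, so √h = √h₀ − (0.0166/(2A)) t.
t = 2A(√h₀ − √h)/0.0166 = 2·7.45·(√3.34 − √0.707)/0.0166
  = 14.900 × (1.8276 − 0.84083) / 0.0166 = 885.68 s.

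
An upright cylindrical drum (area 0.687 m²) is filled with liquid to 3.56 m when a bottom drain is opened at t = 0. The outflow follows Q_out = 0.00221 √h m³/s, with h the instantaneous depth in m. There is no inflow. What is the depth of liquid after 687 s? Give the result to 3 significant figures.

0.611 m

With no inflow, A dh/dt = −0.00221 √h.
This is separable: 2 d(√h)/dt = −0.00221/A, so √h = √h₀ − (0.00221/(2A)) t.
√h = √3.56 − 0.00221·687/(2·0.687) = 1.8868 − 1.1050 = 0.78180.
h = 0.78180² = 0.61121 m.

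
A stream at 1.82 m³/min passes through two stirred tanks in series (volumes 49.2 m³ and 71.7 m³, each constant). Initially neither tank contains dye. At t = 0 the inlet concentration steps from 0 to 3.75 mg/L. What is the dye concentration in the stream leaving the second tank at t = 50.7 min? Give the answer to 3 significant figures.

Species balance on tank i: dCᵢ/dt = (Cᵢ₋₁ − Cᵢ)/τᵢ with τᵢ = Vᵢ/Q.
τ₁ = 49.2/1.82 = 27.033 min; τ₂ = 71.7/1.82 = 39.396 min.
Tank 1: C₁ = C_in(1 − e^(−t/τ₁)). Tank 2 (τ₁ ≠ τ₂): C₂ = C_in[1 − (τ₁ e^(−t/τ₁) − τ₂ e^(−t/τ₂))/(τ₁ − τ₂)].
At t = 50.7: e^(−t/τ₁) = 0.15328, e^(−t/τ₂) = 0.27611.
C₂ = 3.75·[1 − (27.033·0.15328 − 39.396·0.27611)/(-12.363)] = 3.75·0.45529 = 1.7073 mg/L.

1.71 mg/L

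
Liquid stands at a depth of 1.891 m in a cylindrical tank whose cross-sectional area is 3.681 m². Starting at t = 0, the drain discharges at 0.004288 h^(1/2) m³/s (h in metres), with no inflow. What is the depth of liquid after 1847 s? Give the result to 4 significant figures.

A dh/dt = −Q_out = −0.004288 √h.
∫ h^(−1/2) dh = −(0.004288/A) ∫ dt, giving 2√h = 2√h₀ − (0.004288/A) t.
√h = √1.891 − 0.004288·1847/(2·3.681) = 1.37514 − 1.07579 = 0.299350.
h = 0.299350² = 0.0896107 m.

0.08961 m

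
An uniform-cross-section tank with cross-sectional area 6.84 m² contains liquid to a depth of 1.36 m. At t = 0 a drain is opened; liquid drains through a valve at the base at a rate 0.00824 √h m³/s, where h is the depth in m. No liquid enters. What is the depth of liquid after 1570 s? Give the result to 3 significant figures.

0.0486 m

A dh/dt = −Q_out = −0.00824 √h.
∫ h^(−1/2) dh = −(0.00824/A) ∫ dt, giving 2√h = 2√h₀ − (0.00824/A) t.
√h = √1.36 − 0.00824·1570/(2·6.84) = 1.1662 − 0.94567 = 0.22052.
h = 0.22052² = 0.048628 m.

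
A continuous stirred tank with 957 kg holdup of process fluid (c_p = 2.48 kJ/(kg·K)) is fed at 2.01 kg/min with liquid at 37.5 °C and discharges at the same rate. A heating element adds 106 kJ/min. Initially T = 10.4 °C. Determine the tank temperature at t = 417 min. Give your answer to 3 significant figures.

Unsteady energy balance on the tank contents: M c_p dT/dt = ṁ c_p (T_in − T) + 106.
Rearrange: dT/dt = (T_ss − T)/τ with τ = M/ṁ = 476.12 min and T_ss = T_in + Q̇/(ṁ c_p) = 58.765 °C.
Solution: T(t) = T_ss + (T₀ − T_ss) e^(−t/τ).
T(417) = 58.765 + (-48.365)·e^(−417/476.12) = 58.765 + (-48.365)·0.41652 = 38.620 °C.

38.6 °C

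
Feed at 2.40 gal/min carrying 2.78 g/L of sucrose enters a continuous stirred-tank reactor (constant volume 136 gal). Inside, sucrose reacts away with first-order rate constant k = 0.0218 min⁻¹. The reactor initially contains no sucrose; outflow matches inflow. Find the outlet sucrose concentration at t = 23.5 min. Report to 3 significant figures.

Species balance: V dC/dt = Q C_in − Q C − k V C.
dC/dt = (Q/V) C_in − (Q/V + k) C; effective rate a = Q/V + k = 0.017647 + 0.0218 = 0.039447 min⁻¹.
C_ss = Q C_in/(Q + kV) = 1.2437 g/L; C(t) = C_ss + (C₀ − C_ss) e^(−a t).
C(23.5) = 1.2437 + (-1.2437)·e^(−0.039447·23.5) = 1.2437 + (-1.2437)·0.39574 = 0.75150 g/L.

0.751 g/L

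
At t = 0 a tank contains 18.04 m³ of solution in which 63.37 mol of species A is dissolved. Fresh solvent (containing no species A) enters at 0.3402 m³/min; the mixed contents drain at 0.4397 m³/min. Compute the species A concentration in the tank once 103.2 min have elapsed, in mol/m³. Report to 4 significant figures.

0.1973 mol/m³

Total volume: dV/dt = Q_in − Q_out = -0.0995000 m³/min, so V(t) = 18.04 − 0.0995000 t and V(103.2) = 7.77160 m³.
No species A enters, so dm/dt = −Q_out · (m/V).
Separate: dm/m = −Q_out dt/V(t) ⇒ ln(m/m₀) = −(Q_out/(Q_in−Q_out)) ln(V/V₀).
m = m₀ (V₀/V)^(Q_out/(Q_in−Q_out)) = 63.37 × (18.04/7.77160)^(-4.41910) = 1.53358 mol.
C = m/V = 1.53358/7.77160 = 0.197331 mol/m³.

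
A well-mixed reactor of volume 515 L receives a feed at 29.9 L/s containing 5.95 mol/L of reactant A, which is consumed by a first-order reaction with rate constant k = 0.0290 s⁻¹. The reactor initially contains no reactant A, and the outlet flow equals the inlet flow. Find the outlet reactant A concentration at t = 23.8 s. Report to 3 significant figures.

3.47 mol/L

Species balance: V dC/dt = Q C_in − Q C − k V C.
This is linear with rate a = Q/V + k = 0.087058 s⁻¹.
C_ss = Q C_in/(Q + kV) = 3.9680 mol/L; C(t) = C_ss + (C₀ − C_ss) e^(−a t).
C(23.8) = 3.9680 + (-3.9680)·e^(−0.087058·23.8) = 3.9680 + (-3.9680)·0.12594 = 3.4683 mol/L.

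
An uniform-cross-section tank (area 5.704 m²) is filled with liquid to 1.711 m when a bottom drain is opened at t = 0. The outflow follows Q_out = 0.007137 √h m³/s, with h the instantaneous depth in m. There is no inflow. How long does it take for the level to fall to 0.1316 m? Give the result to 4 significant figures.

1511 s

With no inflow, A dh/dt = −0.007137 √h.
This is separable: 2 d(√h)/dt = −0.007137/A, so √h = √h₀ − (0.007137/(2A)) t.
t = 2A(√h₀ − √h)/0.007137 = 2·5.704·(√1.711 − √0.1316)/0.007137
  = 11.4080 × (1.30805 − 0.362767) / 0.007137 = 1510.97 s.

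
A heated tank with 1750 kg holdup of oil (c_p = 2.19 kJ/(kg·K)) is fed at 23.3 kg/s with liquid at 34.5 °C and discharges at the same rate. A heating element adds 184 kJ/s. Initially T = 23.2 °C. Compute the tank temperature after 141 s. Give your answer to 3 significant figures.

M c_p dT/dt = ṁ c_p (T_in − T) + Q̇.
Rearrange: dT/dt = (T_ss − T)/τ with τ = M/ṁ = 75.107 s and T_ss = T_in + Q̇/(ṁ c_p) = 38.106 °C.
Integrating: T(t) = T_ss + (T₀ − T_ss) e^(−t/τ).
T(141) = 38.106 + (-14.906)·e^(−141/75.107) = 38.106 + (-14.906)·0.15300 = 35.825 °C.

35.8 °C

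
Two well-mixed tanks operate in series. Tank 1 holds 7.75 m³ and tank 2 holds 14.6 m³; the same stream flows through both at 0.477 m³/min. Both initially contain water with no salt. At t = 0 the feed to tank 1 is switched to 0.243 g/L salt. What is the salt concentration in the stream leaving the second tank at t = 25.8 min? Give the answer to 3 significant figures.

0.0762 g/L

Each tank obeys Vᵢ dCᵢ/dt = Q(Cᵢ₋₁ − Cᵢ), so τᵢ = Vᵢ/Q.
τ₁ = 7.75/0.477 = 16.247 min; τ₂ = 14.6/0.477 = 30.608 min.
Solving the cascade with C₁(0)=C₂(0)=0 gives C₂(t) = C_in[1 − (τ₁ e^(−t/τ₁) − τ₂ e^(−t/τ₂))/(τ₁ − τ₂)].
At t = 25.8: e^(−t/τ₁) = 0.20434, e^(−t/τ₂) = 0.43045.
C₂ = 0.243·[1 − (16.247·0.20434 − 30.608·0.43045)/(-14.361)] = 0.243·0.31373 = 0.076237 g/L.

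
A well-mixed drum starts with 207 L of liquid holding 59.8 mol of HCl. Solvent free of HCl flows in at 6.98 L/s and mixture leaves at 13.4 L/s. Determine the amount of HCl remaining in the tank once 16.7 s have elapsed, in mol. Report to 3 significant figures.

13.0 mol

Let m(t) be the amount of HCl. Volume: V(t) = V₀ + (Q_in − Q_out) t = 207 − 6.4200 t; V(16.7) = 99.786 L.
No HCl enters, so dm/dt = −Q_out · (m/V).
dm/m = −Q_out dt/(V₀ − 6.4200 t); integrating gives ln(m/m₀) = −(Q_out/(Q_in−Q_out)) ln(V/V₀).
m = m₀ (V₀/V)^(Q_out/(Q_in−Q_out)) = 59.8 × (207/99.786)^(-2.0872) = 13.039 mol.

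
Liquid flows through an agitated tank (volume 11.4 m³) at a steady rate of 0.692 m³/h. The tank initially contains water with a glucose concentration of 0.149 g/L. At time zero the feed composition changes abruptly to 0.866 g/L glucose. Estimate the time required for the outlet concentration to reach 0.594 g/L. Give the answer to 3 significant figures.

16.0 h

Mass balance on the solute (V constant): V dC/dt = Q(C_in − C), so τ = V/Q = 16.474 h.
C(t) = C_in + (C₀ − C_in) e^(−t/τ). Set C = 0.594 and solve for t:
e^(−t/τ) = (C − C_in)/(C₀ − C_in) = (0.594 − 0.866)/(0.149 − 0.866) = 0.37936
t = −τ ln(…) = 16.474 × 0.96927 = 15.968 h.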